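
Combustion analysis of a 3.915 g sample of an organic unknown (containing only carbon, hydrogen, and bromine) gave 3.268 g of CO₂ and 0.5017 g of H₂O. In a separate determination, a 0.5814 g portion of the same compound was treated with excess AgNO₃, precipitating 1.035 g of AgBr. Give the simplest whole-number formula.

C4H3Br2

mol C = 3.268 g CO₂ ÷ 44.009 g/mol = 0.074258 mol
mol H = 2 × 0.5017 g H₂O ÷ 18.015 g/mol = 0.055698 mol
From the AgBr data: mol Br per gram of compound = (1.035 ÷ 187.772) ÷ 0.5814 = 0.0094806 mol/g, so in the 3.915 g combustion sample mol Br = 0.037116 mol
Divide by the smallest (0.037116 mol): C 2.001, H 1.501, Br 1.000
Multiplying each by 2 gives whole numbers: C 4.00, H 3.00, Br 2.00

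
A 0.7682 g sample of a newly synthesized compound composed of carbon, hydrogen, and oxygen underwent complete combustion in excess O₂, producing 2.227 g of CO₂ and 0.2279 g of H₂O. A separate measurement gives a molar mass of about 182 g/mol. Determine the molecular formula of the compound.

mol C = 2.227 g CO₂ ÷ 44.009 g/mol = 0.050603 mol
mol H = 2 × 0.2279 g H₂O ÷ 18.015 g/mol = 0.025301 mol
mass O = 0.7682 − (0.60780 + 0.025504) = 0.13490 g → mol O = 0.13490 ÷ 15.999 = 0.0084318 mol
Divide by the smallest (0.0084318 mol): C 6.001, H 3.001, O 1.000
Empirical formula: C6H3O
Empirical-formula mass = 91.09 g/mol; 182 ÷ 91.09 ≈ 2, so the molecular formula is C12H6O2.

C12H6O2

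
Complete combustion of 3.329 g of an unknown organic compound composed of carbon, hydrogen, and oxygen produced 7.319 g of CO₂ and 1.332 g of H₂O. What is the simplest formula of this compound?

C9H8O4

mol C = 7.319 g CO₂ ÷ 44.009 g/mol = 0.16631 mol
mol H = 2 × 1.332 g H₂O ÷ 18.015 g/mol = 0.14788 mol
mass O = 3.329 − (1.9975 + 0.14906) = 1.1824 g → mol O = 1.1824 ÷ 15.999 = 0.073906 mol
Divide by the smallest (0.073906 mol): C 2.250, H 2.001, O 1.000
Multiplying each by 4 gives whole numbers: C 9.00, H 8.00, O 4.00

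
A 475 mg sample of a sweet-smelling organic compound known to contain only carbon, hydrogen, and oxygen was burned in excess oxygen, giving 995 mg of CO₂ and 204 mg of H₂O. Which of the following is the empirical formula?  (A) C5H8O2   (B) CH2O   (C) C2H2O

(C) C2H2O

mol C = 0.995 g CO₂ ÷ 44.009 g/mol = 0.02261 mol
mol H = 2 × 0.204 g H₂O ÷ 18.015 g/mol = 0.02265 mol
mass O = 0.475 − (0.2716 + 0.02283) = 0.1806 g → mol O = 0.1806 ÷ 15.999 = 0.01129 mol
Divide by the smallest (0.01129 mol): C 2.003, H 2.006, O 1.000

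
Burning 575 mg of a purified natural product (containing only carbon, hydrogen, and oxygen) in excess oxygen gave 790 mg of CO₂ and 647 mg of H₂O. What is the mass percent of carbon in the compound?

37.5%

mol C = 0.790 g CO₂ ÷ 44.009 g/mol = 0.01795 mol
mol H = 2 × 0.647 g H₂O ÷ 18.015 g/mol = 0.07183 mol
mass O = 0.575 − (0.2156 + 0.07240) = 0.2870 g → mol O = 0.2870 ÷ 15.999 = 0.01794 mol
mass % C = 0.2156 g ÷ 0.575 g × 100%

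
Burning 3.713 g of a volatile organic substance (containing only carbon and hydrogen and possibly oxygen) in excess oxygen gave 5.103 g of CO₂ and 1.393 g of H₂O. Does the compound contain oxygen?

yes

mol C = 5.103 g CO₂ ÷ 44.009 g/mol = 0.11595 mol
mol H = 2 × 1.393 g H₂O ÷ 18.015 g/mol = 0.15465 mol
C and H account for only 1.5486 g of the 3.713 g sample; the remaining 2.1644 g must be oxygen.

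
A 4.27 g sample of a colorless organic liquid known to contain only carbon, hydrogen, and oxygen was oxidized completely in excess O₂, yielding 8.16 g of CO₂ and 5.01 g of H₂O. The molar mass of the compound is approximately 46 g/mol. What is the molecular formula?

C2H6O

mol C = 8.16 g CO₂ ÷ 44.009 g/mol = 0.1854 mol
mol H = 2 × 5.01 g H₂O ÷ 18.015 g/mol = 0.5562 mol
mass O = 4.27 − (2.227 + 0.5607) = 1.482 g → mol O = 1.482 ÷ 15.999 = 0.09265 mol
Divide by the smallest (0.09265 mol): C 2.001, H 6.003, O 1.000
Empirical formula: C2H6O
Empirical-formula mass = 46.07 g/mol; 46 ÷ 46.07 ≈ 1, so the molecular formula is C2H6O.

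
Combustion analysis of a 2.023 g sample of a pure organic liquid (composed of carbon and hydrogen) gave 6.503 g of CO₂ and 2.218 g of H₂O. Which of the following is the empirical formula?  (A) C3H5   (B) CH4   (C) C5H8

(A) C3H5

mol C = 6.503 g CO₂ ÷ 44.009 g/mol = 0.14777 mol
mol H = 2 × 2.218 g H₂O ÷ 18.015 g/mol = 0.24624 mol
Divide by the smallest (0.14777 mol): C 1.000, H 1.666
Multiplying each by 3 gives whole numbers: C 3.00, H 5.00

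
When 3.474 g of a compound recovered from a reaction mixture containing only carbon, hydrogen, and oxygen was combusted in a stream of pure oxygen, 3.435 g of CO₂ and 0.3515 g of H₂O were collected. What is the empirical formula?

C2HO4

mol C = 3.435 g CO₂ ÷ 44.009 g/mol = 0.078052 mol
mol H = 2 × 0.3515 g H₂O ÷ 18.015 g/mol = 0.039023 mol
mass O = 3.474 − (0.93749 + 0.039335) = 2.4972 g → mol O = 2.4972 ÷ 15.999 = 0.15608 mol
Divide by the smallest (0.039023 mol): C 2.000, H 1.000, O 4.000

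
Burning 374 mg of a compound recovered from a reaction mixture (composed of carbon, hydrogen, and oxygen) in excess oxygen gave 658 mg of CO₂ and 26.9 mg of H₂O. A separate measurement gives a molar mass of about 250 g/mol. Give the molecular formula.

C10H2O8

mol C = 0.658 g CO₂ ÷ 44.009 g/mol = 0.01495 mol
mol H = 2 × 0.0269 g H₂O ÷ 18.015 g/mol = 0.002986 mol
mass O = 0.374 − (0.1796 + 0.003010) = 0.1914 g → mol O = 0.1914 ÷ 15.999 = 0.01196 mol
Divide by the smallest (0.002986 mol): C 5.007, H 1.000, O 4.006
Empirical formula: C5HO4
Empirical-formula mass = 125.06 g/mol; 250 ÷ 125.06 ≈ 2, so the molecular formula is C10H2O8.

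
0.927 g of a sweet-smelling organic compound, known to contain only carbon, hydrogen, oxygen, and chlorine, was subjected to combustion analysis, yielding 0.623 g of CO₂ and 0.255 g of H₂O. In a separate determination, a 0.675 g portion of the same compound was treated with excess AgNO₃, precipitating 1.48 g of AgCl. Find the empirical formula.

mol C = 0.623 g CO₂ ÷ 44.009 g/mol = 0.01416 mol
mol H = 2 × 0.255 g H₂O ÷ 18.015 g/mol = 0.02831 mol
From the AgCl data: mol Cl per gram of compound = (1.48 ÷ 143.318) ÷ 0.675 = 0.01530 mol/g, so in the 0.927 g combustion sample mol Cl = 0.01418 mol
mass O = 0.927 − (0.1700 + 0.02854 + 0.5028) = 0.2257 g → mol O = 0.2257 ÷ 15.999 = 0.01411 mol
Divide by the smallest (0.01411 mol): C 1.004, H 2.007, Cl 1.005, O 1.000

CH2ClO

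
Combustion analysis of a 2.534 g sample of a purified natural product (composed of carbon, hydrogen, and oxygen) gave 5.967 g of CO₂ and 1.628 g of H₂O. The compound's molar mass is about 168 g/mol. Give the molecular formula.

C9H12O3

mol C = 5.967 g CO₂ ÷ 44.009 g/mol = 0.13559 mol
mol H = 2 × 1.628 g H₂O ÷ 18.015 g/mol = 0.18074 mol
mass O = 2.534 − (1.6285 + 0.18218) = 0.72329 g → mol O = 0.72329 ÷ 15.999 = 0.045209 mol
Divide by the smallest (0.045209 mol): C 2.999, H 3.998, O 1.000
Empirical formula: C3H4O
Empirical-formula mass = 56.06 g/mol; 168 ÷ 56.06 ≈ 3, so the molecular formula is C9H12O3.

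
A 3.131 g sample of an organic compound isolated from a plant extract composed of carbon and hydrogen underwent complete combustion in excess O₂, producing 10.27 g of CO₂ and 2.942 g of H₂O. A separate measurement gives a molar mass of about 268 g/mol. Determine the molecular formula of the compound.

C20H28

mol C = 10.27 g CO₂ ÷ 44.009 g/mol = 0.23336 mol
mol H = 2 × 2.942 g H₂O ÷ 18.015 g/mol = 0.32662 mol
Divide by the smallest (0.23336 mol): C 1.000, H 1.400
Multiplying each by 5 gives whole numbers: C 5.00, H 7.00
Empirical formula: C5H7
Empirical-formula mass = 67.11 g/mol; 268 ÷ 67.11 ≈ 4, so the molecular formula is C20H28.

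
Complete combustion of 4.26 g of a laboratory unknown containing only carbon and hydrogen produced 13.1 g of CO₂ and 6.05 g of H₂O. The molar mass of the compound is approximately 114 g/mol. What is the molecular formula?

mol C = 13.1 g CO₂ ÷ 44.009 g/mol = 0.2977 mol
mol H = 2 × 6.05 g H₂O ÷ 18.015 g/mol = 0.6717 mol
Divide by the smallest (0.2977 mol): C 1.000, H 2.256
Multiplying each by 4 gives whole numbers: C 4.00, H 9.03
Empirical formula: C4H9
Empirical-formula mass = 57.12 g/mol; 114 ÷ 57.12 ≈ 2, so the molecular formula is C8H18.

C8H18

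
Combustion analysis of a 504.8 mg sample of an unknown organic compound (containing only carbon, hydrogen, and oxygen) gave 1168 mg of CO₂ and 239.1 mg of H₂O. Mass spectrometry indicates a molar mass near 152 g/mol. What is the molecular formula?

C8H8O3

mol C = 1.168 g CO₂ ÷ 44.009 g/mol = 0.026540 mol
mol H = 2 × 0.2391 g H₂O ÷ 18.015 g/mol = 0.026545 mol
mass O = 0.5048 − (0.31877 + 0.026757) = 0.15927 g → mol O = 0.15927 ÷ 15.999 = 0.0099551 mol
Divide by the smallest (0.0099551 mol): C 2.666, H 2.666, O 1.000
Multiplying each by 3 gives whole numbers: C 8.00, H 8.00, O 3.00
Empirical formula: C8H8O3
Empirical-formula mass = 152.15 g/mol; 152 ÷ 152.15 ≈ 1, so the molecular formula is C8H8O3.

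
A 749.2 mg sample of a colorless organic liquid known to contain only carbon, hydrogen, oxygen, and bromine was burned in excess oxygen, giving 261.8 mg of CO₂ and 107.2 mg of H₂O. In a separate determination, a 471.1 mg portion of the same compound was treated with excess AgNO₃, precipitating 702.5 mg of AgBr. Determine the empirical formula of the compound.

mol C = 0.2618 g CO₂ ÷ 44.009 g/mol = 0.0059488 mol
mol H = 2 × 0.1072 g H₂O ÷ 18.015 g/mol = 0.011901 mol
From the AgBr data: mol Br per gram of compound = (0.7025 ÷ 187.772) ÷ 0.4711 = 0.0079415 mol/g, so in the 0.7492 g combustion sample mol Br = 0.0059498 mol
mass O = 0.7492 − (0.071451 + 0.011996 + 0.47541) = 0.19034 g → mol O = 0.19034 ÷ 15.999 = 0.011897 mol
Divide by the smallest (0.0059488 mol): C 1.000, H 2.001, Br 1.000, O 2.000

CH2BrO2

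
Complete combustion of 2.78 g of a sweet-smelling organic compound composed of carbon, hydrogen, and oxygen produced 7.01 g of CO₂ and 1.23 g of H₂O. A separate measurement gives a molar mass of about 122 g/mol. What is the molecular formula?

C7H6O2

mol C = 7.01 g CO₂ ÷ 44.009 g/mol = 0.1593 mol
mol H = 2 × 1.23 g H₂O ÷ 18.015 g/mol = 0.1366 mol
mass O = 2.78 − (1.913 + 0.1376) = 0.7292 g → mol O = 0.7292 ÷ 15.999 = 0.04558 mol
Divide by the smallest (0.04558 mol): C 3.495, H 2.996, O 1.000
Multiplying each by 2 gives whole numbers: C 6.99, H 5.99, O 2.00
Empirical formula: C7H6O2
Empirical-formula mass = 122.12 g/mol; 122 ÷ 122.12 ≈ 1, so the molecular formula is C7H6O2.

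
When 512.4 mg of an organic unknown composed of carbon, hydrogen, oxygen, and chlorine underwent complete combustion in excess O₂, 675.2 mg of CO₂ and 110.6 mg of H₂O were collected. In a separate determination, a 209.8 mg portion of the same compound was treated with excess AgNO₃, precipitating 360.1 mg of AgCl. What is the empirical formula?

mol C = 0.6752 g CO₂ ÷ 44.009 g/mol = 0.015342 mol
mol H = 2 × 0.1106 g H₂O ÷ 18.015 g/mol = 0.012279 mol
From the AgCl data: mol Cl per gram of compound = (0.3601 ÷ 143.318) ÷ 0.2098 = 0.011976 mol/g, so in the 0.5124 g combustion sample mol Cl = 0.0061366 mol
mass O = 0.5124 − (0.18428 + 0.012377 + 0.21754) = 0.098205 g → mol O = 0.098205 ÷ 15.999 = 0.0061382 mol
Divide by the smallest (0.0061366 mol): C 2.500, H 2.001, Cl 1.000, O 1.000
Multiplying each by 2 gives whole numbers: C 5.00, H 4.00, Cl 2.00, O 2.00

C5H4Cl2O2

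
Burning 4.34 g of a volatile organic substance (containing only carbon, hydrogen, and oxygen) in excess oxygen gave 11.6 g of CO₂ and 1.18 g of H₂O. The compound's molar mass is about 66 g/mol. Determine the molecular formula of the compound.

C4H2O

mol C = 11.6 g CO₂ ÷ 44.009 g/mol = 0.2636 mol
mol H = 2 × 1.18 g H₂O ÷ 18.015 g/mol = 0.1310 mol
mass O = 4.34 − (3.166 + 0.1320) = 1.042 g → mol O = 1.042 ÷ 15.999 = 0.06513 mol
Divide by the smallest (0.06513 mol): C 4.047, H 2.011, O 1.000
Empirical formula: C4H2O
Empirical-formula mass = 66.06 g/mol; 66 ÷ 66.06 ≈ 1, so the molecular formula is C4H2O.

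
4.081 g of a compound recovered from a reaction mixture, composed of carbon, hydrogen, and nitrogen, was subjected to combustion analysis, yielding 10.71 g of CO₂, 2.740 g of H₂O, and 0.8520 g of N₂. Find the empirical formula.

mol C = 10.71 g CO₂ ÷ 44.009 g/mol = 0.24336 mol
mol H = 2 × 2.740 g H₂O ÷ 18.015 g/mol = 0.30419 mol
mol N = 2 × 0.8520 g N₂ ÷ 28.014 g/mol = 0.060827 mol
Divide by the smallest (0.060827 mol): C 4.001, H 5.001, N 1.000

C4H5N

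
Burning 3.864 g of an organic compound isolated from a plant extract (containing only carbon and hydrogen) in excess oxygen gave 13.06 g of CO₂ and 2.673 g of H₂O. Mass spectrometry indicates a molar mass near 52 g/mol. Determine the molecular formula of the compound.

mol C = 13.06 g CO₂ ÷ 44.009 g/mol = 0.29676 mol
mol H = 2 × 2.673 g H₂O ÷ 18.015 g/mol = 0.29675 mol
Divide by the smallest (0.29675 mol): C 1.000, H 1.000
Empirical formula: CH
Empirical-formula mass = 13.02 g/mol; 52 ÷ 13.02 ≈ 4, so the molecular formula is C4H4.

C4H4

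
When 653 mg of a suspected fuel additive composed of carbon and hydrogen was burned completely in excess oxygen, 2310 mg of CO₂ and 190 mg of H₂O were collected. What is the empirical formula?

C5H2

mol C = 2.31 g CO₂ ÷ 44.009 g/mol = 0.05249 mol
mol H = 2 × 0.190 g H₂O ÷ 18.015 g/mol = 0.02109 mol
Divide by the smallest (0.02109 mol): C 2.488, H 1.000
Multiplying each by 2 gives whole numbers: C 4.98, H 2.00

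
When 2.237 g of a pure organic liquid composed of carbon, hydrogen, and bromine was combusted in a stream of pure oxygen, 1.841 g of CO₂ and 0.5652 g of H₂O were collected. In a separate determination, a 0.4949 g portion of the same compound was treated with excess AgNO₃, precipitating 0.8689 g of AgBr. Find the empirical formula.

mol C = 1.841 g CO₂ ÷ 44.009 g/mol = 0.041832 mol
mol H = 2 × 0.5652 g H₂O ÷ 18.015 g/mol = 0.062748 mol
From the AgBr data: mol Br per gram of compound = (0.8689 ÷ 187.772) ÷ 0.4949 = 0.0093502 mol/g, so in the 2.237 g combustion sample mol Br = 0.020916 mol
Divide by the smallest (0.020916 mol): C 2.000, H 3.000, Br 1.000

C2H3Br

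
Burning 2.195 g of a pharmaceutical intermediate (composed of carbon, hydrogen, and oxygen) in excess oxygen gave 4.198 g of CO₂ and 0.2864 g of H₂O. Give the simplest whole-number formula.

mol C = 4.198 g CO₂ ÷ 44.009 g/mol = 0.095390 mol
mol H = 2 × 0.2864 g H₂O ÷ 18.015 g/mol = 0.031796 mol
mass O = 2.195 − (1.1457 + 0.032050) = 1.0172 g → mol O = 1.0172 ÷ 15.999 = 0.063581 mol
Divide by the smallest (0.031796 mol): C 3.000, H 1.000, O 2.000

C3HO2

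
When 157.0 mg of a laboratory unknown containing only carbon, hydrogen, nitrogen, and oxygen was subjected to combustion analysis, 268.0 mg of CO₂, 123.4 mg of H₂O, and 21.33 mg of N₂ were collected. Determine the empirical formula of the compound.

C4H9NO2

mol C = 0.2680 g CO₂ ÷ 44.009 g/mol = 0.0060897 mol
mol H = 2 × 0.1234 g H₂O ÷ 18.015 g/mol = 0.013700 mol
mol N = 2 × 0.02133 g N₂ ÷ 28.014 g/mol = 0.0015228 mol
mass O = 0.1570 − (0.073143 + 0.013809 + 0.021330) = 0.048718 g → mol O = 0.048718 ÷ 15.999 = 0.0030451 mol
Divide by the smallest (0.0015228 mol): C 3.999, H 8.996, N 1.000, O 2.000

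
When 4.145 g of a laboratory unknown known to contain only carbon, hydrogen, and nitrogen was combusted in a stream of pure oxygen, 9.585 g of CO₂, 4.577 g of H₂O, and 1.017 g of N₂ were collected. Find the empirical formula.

C3H7N

mol C = 9.585 g CO₂ ÷ 44.009 g/mol = 0.21780 mol
mol H = 2 × 4.577 g H₂O ÷ 18.015 g/mol = 0.50813 mol
mol N = 2 × 1.017 g N₂ ÷ 28.014 g/mol = 0.072607 mol
Divide by the smallest (0.072607 mol): C 3.000, H 6.998, N 1.000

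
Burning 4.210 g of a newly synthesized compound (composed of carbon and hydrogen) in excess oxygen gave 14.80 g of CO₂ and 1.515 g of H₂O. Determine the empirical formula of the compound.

C2H

mol C = 14.80 g CO₂ ÷ 44.009 g/mol = 0.33629 mol
mol H = 2 × 1.515 g H₂O ÷ 18.015 g/mol = 0.16819 mol
Divide by the smallest (0.16819 mol): C 1.999, H 1.000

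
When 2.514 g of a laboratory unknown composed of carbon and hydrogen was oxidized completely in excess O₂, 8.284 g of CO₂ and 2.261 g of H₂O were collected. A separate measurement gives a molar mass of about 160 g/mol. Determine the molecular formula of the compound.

C12H16

mol C = 8.284 g CO₂ ÷ 44.009 g/mol = 0.18823 mol
mol H = 2 × 2.261 g H₂O ÷ 18.015 g/mol = 0.25101 mol
Divide by the smallest (0.18823 mol): C 1.000, H 1.334
Multiplying each by 3 gives whole numbers: C 3.00, H 4.00
Empirical formula: C3H4
Empirical-formula mass = 40.06 g/mol; 160 ÷ 40.06 ≈ 4, so the molecular formula is C12H16.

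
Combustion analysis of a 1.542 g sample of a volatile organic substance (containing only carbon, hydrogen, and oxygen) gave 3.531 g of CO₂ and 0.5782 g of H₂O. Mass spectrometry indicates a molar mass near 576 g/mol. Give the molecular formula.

mol C = 3.531 g CO₂ ÷ 44.009 g/mol = 0.080234 mol
mol H = 2 × 0.5782 g H₂O ÷ 18.015 g/mol = 0.064191 mol
mass O = 1.542 − (0.96369 + 0.064704) = 0.51361 g → mol O = 0.51361 ÷ 15.999 = 0.032103 mol
Divide by the smallest (0.032103 mol): C 2.499, H 2.000, O 1.000
Multiplying each by 2 gives whole numbers: C 5.00, H 4.00, O 2.00
Empirical formula: C5H4O2
Empirical-formula mass = 96.08 g/mol; 576 ÷ 96.08 ≈ 6, so the molecular formula is C30H24O12.

C30H24O12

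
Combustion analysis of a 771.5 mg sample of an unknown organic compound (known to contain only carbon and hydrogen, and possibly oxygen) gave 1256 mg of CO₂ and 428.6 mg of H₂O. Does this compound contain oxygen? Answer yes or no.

mol C = 1.256 g CO₂ ÷ 44.009 g/mol = 0.028540 mol
mol H = 2 × 0.4286 g H₂O ÷ 18.015 g/mol = 0.047583 mol
C and H account for only 0.39075 g of the 0.7715 g sample; the remaining 0.38075 g must be oxygen.

yes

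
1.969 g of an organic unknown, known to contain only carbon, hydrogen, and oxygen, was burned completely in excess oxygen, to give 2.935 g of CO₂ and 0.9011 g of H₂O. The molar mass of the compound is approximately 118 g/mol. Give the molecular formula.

mol C = 2.935 g CO₂ ÷ 44.009 g/mol = 0.066691 mol
mol H = 2 × 0.9011 g H₂O ÷ 18.015 g/mol = 0.10004 mol
mass O = 1.969 − (0.80102 + 0.10084) = 1.0671 g → mol O = 1.0671 ÷ 15.999 = 0.066700 mol
Divide by the smallest (0.066691 mol): C 1.000, H 1.500, O 1.000
Multiplying each by 2 gives whole numbers: C 2.00, H 3.00, O 2.00
Empirical formula: C2H3O2
Empirical-formula mass = 59.04 g/mol; 118 ÷ 59.04 ≈ 2, so the molecular formula is C4H6O4.

C4H6O4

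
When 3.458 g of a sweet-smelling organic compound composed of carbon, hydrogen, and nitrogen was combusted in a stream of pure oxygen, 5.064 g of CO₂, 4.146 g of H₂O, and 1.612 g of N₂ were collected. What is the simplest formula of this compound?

CH4N

mol C = 5.064 g CO₂ ÷ 44.009 g/mol = 0.11507 mol
mol H = 2 × 4.146 g H₂O ÷ 18.015 g/mol = 0.46028 mol
mol N = 2 × 1.612 g N₂ ÷ 28.014 g/mol = 0.11509 mol
Divide by the smallest (0.11507 mol): C 1.000, H 4.000, N 1.000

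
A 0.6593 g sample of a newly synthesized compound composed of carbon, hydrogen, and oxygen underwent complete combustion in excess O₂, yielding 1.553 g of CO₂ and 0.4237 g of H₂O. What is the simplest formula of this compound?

C3H4O

mol C = 1.553 g CO₂ ÷ 44.009 g/mol = 0.035288 mol
mol H = 2 × 0.4237 g H₂O ÷ 18.015 g/mol = 0.047039 mol
mass O = 0.6593 − (0.42385 + 0.047415) = 0.18804 g → mol O = 0.18804 ÷ 15.999 = 0.011753 mol
Divide by the smallest (0.011753 mol): C 3.002, H 4.002, O 1.000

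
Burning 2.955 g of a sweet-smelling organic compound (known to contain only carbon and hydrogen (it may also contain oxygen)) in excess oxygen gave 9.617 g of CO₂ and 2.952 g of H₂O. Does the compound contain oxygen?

mol C = 9.617 g CO₂ ÷ 44.009 g/mol = 0.21852 mol
mol H = 2 × 2.952 g H₂O ÷ 18.015 g/mol = 0.32773 mol
C and H together account for 2.9550 g — essentially the entire 2.955 g sample — so the compound contains no oxygen.

no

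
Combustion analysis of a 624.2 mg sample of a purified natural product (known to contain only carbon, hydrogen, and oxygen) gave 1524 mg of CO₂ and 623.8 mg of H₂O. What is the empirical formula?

C4H8O

mol C = 1.524 g CO₂ ÷ 44.009 g/mol = 0.034629 mol
mol H = 2 × 0.6238 g H₂O ÷ 18.015 g/mol = 0.069253 mol
mass O = 0.6242 − (0.41593 + 0.069807) = 0.13846 g → mol O = 0.13846 ÷ 15.999 = 0.0086543 mol
Divide by the smallest (0.0086543 mol): C 4.001, H 8.002, O 1.000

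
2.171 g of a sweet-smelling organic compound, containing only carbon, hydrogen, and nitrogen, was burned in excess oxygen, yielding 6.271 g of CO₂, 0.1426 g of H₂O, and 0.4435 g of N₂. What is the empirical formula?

mol C = 6.271 g CO₂ ÷ 44.009 g/mol = 0.14249 mol
mol H = 2 × 0.1426 g H₂O ÷ 18.015 g/mol = 0.015831 mol
mol N = 2 × 0.4435 g N₂ ÷ 28.014 g/mol = 0.031663 mol
Divide by the smallest (0.015831 mol): C 9.001, H 1.000, N 2.000

C9HN2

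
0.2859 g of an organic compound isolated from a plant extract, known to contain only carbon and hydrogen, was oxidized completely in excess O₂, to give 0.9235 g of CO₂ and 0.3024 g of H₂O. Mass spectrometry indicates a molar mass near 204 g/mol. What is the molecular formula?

C15H24

mol C = 0.9235 g CO₂ ÷ 44.009 g/mol = 0.020984 mol
mol H = 2 × 0.3024 g H₂O ÷ 18.015 g/mol = 0.033572 mol
Divide by the smallest (0.020984 mol): C 1.000, H 1.600
Multiplying each by 5 gives whole numbers: C 5.00, H 8.00
Empirical formula: C5H8
Empirical-formula mass = 68.12 g/mol; 204 ÷ 68.12 ≈ 3, so the molecular formula is C15H24.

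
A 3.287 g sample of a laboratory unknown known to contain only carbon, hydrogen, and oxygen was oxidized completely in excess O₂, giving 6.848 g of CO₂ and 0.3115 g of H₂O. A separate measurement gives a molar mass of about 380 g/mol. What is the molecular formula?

mol C = 6.848 g CO₂ ÷ 44.009 g/mol = 0.15560 mol
mol H = 2 × 0.3115 g H₂O ÷ 18.015 g/mol = 0.034582 mol
mass O = 3.287 − (1.8690 + 0.034859) = 1.3832 g → mol O = 1.3832 ÷ 15.999 = 0.086454 mol
Divide by the smallest (0.034582 mol): C 4.500, H 1.000, O 2.500
Multiplying each by 2 gives whole numbers: C 9.00, H 2.00, O 5.00
Empirical formula: C9H2O5
Empirical-formula mass = 190.11 g/mol; 380 ÷ 190.11 ≈ 2, so the molecular formula is C18H4O10.

C18H4O10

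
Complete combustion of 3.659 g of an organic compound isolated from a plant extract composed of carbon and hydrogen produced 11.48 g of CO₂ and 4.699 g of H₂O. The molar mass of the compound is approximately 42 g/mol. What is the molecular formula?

mol C = 11.48 g CO₂ ÷ 44.009 g/mol = 0.26086 mol
mol H = 2 × 4.699 g H₂O ÷ 18.015 g/mol = 0.52168 mol
Divide by the smallest (0.26086 mol): C 1.000, H 2.000
Empirical formula: CH2
Empirical-formula mass = 14.03 g/mol; 42 ÷ 14.03 ≈ 3, so the molecular formula is C3H6.

C3H6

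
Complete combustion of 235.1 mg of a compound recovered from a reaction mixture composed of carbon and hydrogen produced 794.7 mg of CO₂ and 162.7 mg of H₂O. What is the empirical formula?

mol C = 0.7947 g CO₂ ÷ 44.009 g/mol = 0.018058 mol
mol H = 2 × 0.1627 g H₂O ÷ 18.015 g/mol = 0.018063 mol
Divide by the smallest (0.018058 mol): C 1.000, H 1.000

CH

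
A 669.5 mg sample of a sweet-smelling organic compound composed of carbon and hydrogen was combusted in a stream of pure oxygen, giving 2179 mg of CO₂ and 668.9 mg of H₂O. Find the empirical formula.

C2H3

mol C = 2.179 g CO₂ ÷ 44.009 g/mol = 0.049513 mol
mol H = 2 × 0.6689 g H₂O ÷ 18.015 g/mol = 0.074260 mol
Divide by the smallest (0.049513 mol): C 1.000, H 1.500
Multiplying each by 2 gives whole numbers: C 2.00, H 3.00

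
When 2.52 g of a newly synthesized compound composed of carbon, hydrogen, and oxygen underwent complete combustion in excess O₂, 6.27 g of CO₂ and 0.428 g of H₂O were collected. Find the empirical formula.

C3HO

mol C = 6.27 g CO₂ ÷ 44.009 g/mol = 0.1425 mol
mol H = 2 × 0.428 g H₂O ÷ 18.015 g/mol = 0.04752 mol
mass O = 2.52 − (1.711 + 0.04790) = 0.7609 g → mol O = 0.7609 ÷ 15.999 = 0.04756 mol
Divide by the smallest (0.04752 mol): C 2.998, H 1.000, O 1.001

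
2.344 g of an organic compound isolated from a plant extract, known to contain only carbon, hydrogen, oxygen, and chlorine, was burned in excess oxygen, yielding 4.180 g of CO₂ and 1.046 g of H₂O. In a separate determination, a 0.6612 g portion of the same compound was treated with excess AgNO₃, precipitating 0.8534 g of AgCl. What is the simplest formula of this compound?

C9H11Cl2O2

mol C = 4.180 g CO₂ ÷ 44.009 g/mol = 0.094981 mol
mol H = 2 × 1.046 g H₂O ÷ 18.015 g/mol = 0.11613 mol
From the AgCl data: mol Cl per gram of compound = (0.8534 ÷ 143.318) ÷ 0.6612 = 0.0090057 mol/g, so in the 2.344 g combustion sample mol Cl = 0.021109 mol
mass O = 2.344 − (1.1408 + 0.11705 + 0.74833) = 0.33780 g → mol O = 0.33780 ÷ 15.999 = 0.021114 mol
Divide by the smallest (0.021109 mol): C 4.499, H 5.501, Cl 1.000, O 1.000
Multiplying each by 2 gives whole numbers: C 9.00, H 11.00, Cl 2.00, O 2.00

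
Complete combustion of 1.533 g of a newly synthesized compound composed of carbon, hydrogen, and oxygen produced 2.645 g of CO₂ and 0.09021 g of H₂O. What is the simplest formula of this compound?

C6HO5

mol C = 2.645 g CO₂ ÷ 44.009 g/mol = 0.060101 mol
mol H = 2 × 0.09021 g H₂O ÷ 18.015 g/mol = 0.010015 mol
mass O = 1.533 − (0.72188 + 0.010095) = 0.80103 g → mol O = 0.80103 ÷ 15.999 = 0.050067 mol
Divide by the smallest (0.010015 mol): C 6.001, H 1.000, O 4.999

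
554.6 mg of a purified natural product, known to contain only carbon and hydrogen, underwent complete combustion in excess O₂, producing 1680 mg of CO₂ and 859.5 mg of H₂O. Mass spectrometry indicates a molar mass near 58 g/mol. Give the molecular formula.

C4H10

mol C = 1.680 g CO₂ ÷ 44.009 g/mol = 0.038174 mol
mol H = 2 × 0.8595 g H₂O ÷ 18.015 g/mol = 0.095420 mol
Divide by the smallest (0.038174 mol): C 1.000, H 2.500
Multiplying each by 2 gives whole numbers: C 2.00, H 5.00
Empirical formula: C2H5
Empirical-formula mass = 29.06 g/mol; 58 ÷ 29.06 ≈ 2, so the molecular formula is C4H10.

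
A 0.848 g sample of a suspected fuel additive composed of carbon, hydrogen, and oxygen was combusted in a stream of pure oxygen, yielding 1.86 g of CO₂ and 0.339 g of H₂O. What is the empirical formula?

mol C = 1.86 g CO₂ ÷ 44.009 g/mol = 0.04226 mol
mol H = 2 × 0.339 g H₂O ÷ 18.015 g/mol = 0.03764 mol
mass O = 0.848 − (0.5076 + 0.03794) = 0.3024 g → mol O = 0.3024 ÷ 15.999 = 0.01890 mol
Divide by the smallest (0.01890 mol): C 2.236, H 1.991, O 1.000
Multiplying each by 4 gives whole numbers: C 8.94, H 7.96, O 4.00

C9H8O4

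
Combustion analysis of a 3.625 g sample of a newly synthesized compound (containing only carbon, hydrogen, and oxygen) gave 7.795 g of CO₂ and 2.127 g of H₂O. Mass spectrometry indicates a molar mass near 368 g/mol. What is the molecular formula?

mol C = 7.795 g CO₂ ÷ 44.009 g/mol = 0.17712 mol
mol H = 2 × 2.127 g H₂O ÷ 18.015 g/mol = 0.23614 mol
mass O = 3.625 − (2.1274 + 0.23803) = 1.2596 g → mol O = 1.2596 ÷ 15.999 = 0.078727 mol
Divide by the smallest (0.078727 mol): C 2.250, H 2.999, O 1.000
Multiplying each by 4 gives whole numbers: C 9.00, H 12.00, O 4.00
Empirical formula: C9H12O4
Empirical-formula mass = 184.19 g/mol; 368 ÷ 184.19 ≈ 2, so the molecular formula is C18H24O8.

C18H24O8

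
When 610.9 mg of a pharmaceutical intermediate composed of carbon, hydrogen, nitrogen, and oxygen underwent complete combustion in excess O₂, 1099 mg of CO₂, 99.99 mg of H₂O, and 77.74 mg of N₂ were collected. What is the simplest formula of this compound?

mol C = 1.099 g CO₂ ÷ 44.009 g/mol = 0.024972 mol
mol H = 2 × 0.09999 g H₂O ÷ 18.015 g/mol = 0.011101 mol
mol N = 2 × 0.07774 g N₂ ÷ 28.014 g/mol = 0.0055501 mol
mass O = 0.6109 − (0.29994 + 0.011190 + 0.077740) = 0.22203 g → mol O = 0.22203 ÷ 15.999 = 0.013878 mol
Divide by the smallest (0.0055501 mol): C 4.499, H 2.000, N 1.000, O 2.500
Multiplying each by 2 gives whole numbers: C 9.00, H 4.00, N 2.00, O 5.00

C9H4N2O5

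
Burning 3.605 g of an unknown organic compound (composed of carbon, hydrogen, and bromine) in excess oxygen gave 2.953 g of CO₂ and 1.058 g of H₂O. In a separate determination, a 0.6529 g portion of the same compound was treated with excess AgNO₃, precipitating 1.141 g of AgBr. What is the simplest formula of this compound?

C4H7Br2

mol C = 2.953 g CO₂ ÷ 44.009 g/mol = 0.067100 mol
mol H = 2 × 1.058 g H₂O ÷ 18.015 g/mol = 0.11746 mol
From the AgBr data: mol Br per gram of compound = (1.141 ÷ 187.772) ÷ 0.6529 = 0.0093070 mol/g, so in the 3.605 g combustion sample mol Br = 0.033552 mol
Divide by the smallest (0.033552 mol): C 2.000, H 3.501, Br 1.000
Multiplying each by 2 gives whole numbers: C 4.00, H 7.00, Br 2.00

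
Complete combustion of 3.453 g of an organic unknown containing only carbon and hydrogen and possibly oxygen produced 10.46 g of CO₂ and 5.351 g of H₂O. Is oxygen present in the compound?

mol C = 10.46 g CO₂ ÷ 44.009 g/mol = 0.23768 mol
mol H = 2 × 5.351 g H₂O ÷ 18.015 g/mol = 0.59406 mol
C and H together account for 3.4536 g — essentially the entire 3.453 g sample — so the compound contains no oxygen.

no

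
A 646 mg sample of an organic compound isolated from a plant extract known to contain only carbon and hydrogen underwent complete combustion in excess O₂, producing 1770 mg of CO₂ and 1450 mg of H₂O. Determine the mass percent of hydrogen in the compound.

25.1%

mol C = 1.77 g CO₂ ÷ 44.009 g/mol = 0.04022 mol
mol H = 2 × 1.45 g H₂O ÷ 18.015 g/mol = 0.1610 mol
mass % H = 0.1623 g ÷ 0.646 g × 100%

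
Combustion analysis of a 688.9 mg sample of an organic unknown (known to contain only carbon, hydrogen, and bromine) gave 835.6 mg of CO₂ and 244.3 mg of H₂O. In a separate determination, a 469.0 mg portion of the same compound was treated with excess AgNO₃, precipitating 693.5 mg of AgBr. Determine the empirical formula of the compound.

C7H10Br2

mol C = 0.8356 g CO₂ ÷ 44.009 g/mol = 0.018987 mol
mol H = 2 × 0.2443 g H₂O ÷ 18.015 g/mol = 0.027122 mol
From the AgBr data: mol Br per gram of compound = (0.6935 ÷ 187.772) ÷ 0.4690 = 0.0078749 mol/g, so in the 0.6889 g combustion sample mol Br = 0.0054250 mol
Divide by the smallest (0.0054250 mol): C 3.500, H 4.999, Br 1.000
Multiplying each by 2 gives whole numbers: C 7.00, H 10.00, Br 2.00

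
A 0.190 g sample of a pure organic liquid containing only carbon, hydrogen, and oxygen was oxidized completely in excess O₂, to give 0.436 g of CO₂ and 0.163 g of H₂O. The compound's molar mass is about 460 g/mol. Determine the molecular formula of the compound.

mol C = 0.436 g CO₂ ÷ 44.009 g/mol = 0.009907 mol
mol H = 2 × 0.163 g H₂O ÷ 18.015 g/mol = 0.01810 mol
mass O = 0.190 − (0.1190 + 0.01824) = 0.05277 g → mol O = 0.05277 ÷ 15.999 = 0.003298 mol
Divide by the smallest (0.003298 mol): C 3.004, H 5.487, O 1.000
Multiplying each by 2 gives whole numbers: C 6.01, H 10.97, O 2.00
Empirical formula: C6H11O2
Empirical-formula mass = 115.15 g/mol; 460 ÷ 115.15 ≈ 4, so the molecular formula is C24H44O8.

C24H44O8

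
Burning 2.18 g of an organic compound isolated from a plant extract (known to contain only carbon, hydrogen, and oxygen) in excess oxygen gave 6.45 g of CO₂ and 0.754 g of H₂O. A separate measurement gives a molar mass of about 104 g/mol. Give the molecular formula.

C7H4O

mol C = 6.45 g CO₂ ÷ 44.009 g/mol = 0.1466 mol
mol H = 2 × 0.754 g H₂O ÷ 18.015 g/mol = 0.08371 mol
mass O = 2.18 − (1.760 + 0.08438) = 0.3353 g → mol O = 0.3353 ÷ 15.999 = 0.02096 mol
Divide by the smallest (0.02096 mol): C 6.994, H 3.994, O 1.000
Empirical formula: C7H4O
Empirical-formula mass = 104.11 g/mol; 104 ÷ 104.11 ≈ 1, so the molecular formula is C7H4O.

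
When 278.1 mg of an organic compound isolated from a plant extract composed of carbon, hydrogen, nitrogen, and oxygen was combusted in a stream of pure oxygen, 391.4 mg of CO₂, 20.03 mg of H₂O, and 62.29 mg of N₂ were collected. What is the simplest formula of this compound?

mol C = 0.3914 g CO₂ ÷ 44.009 g/mol = 0.0088936 mol
mol H = 2 × 0.02003 g H₂O ÷ 18.015 g/mol = 0.0022237 mol
mol N = 2 × 0.06229 g N₂ ÷ 28.014 g/mol = 0.0044471 mol
mass O = 0.2781 − (0.10682 + 0.0022415 + 0.062290) = 0.10675 g → mol O = 0.10675 ÷ 15.999 = 0.0066721 mol
Divide by the smallest (0.0022237 mol): C 3.999, H 1.000, N 2.000, O 3.000

C4HN2O3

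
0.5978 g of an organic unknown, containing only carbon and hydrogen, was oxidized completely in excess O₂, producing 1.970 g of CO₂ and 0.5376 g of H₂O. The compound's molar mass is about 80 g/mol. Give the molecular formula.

mol C = 1.970 g CO₂ ÷ 44.009 g/mol = 0.044764 mol
mol H = 2 × 0.5376 g H₂O ÷ 18.015 g/mol = 0.059684 mol
Divide by the smallest (0.044764 mol): C 1.000, H 1.333
Multiplying each by 3 gives whole numbers: C 3.00, H 4.00
Empirical formula: C3H4
Empirical-formula mass = 40.06 g/mol; 80 ÷ 40.06 ≈ 2, so the molecular formula is C6H8.

C6H8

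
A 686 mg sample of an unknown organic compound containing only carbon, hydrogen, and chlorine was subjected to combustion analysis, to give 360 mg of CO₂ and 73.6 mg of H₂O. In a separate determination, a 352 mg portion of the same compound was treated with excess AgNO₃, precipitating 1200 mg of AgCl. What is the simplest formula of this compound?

mol C = 0.360 g CO₂ ÷ 44.009 g/mol = 0.008180 mol
mol H = 2 × 0.0736 g H₂O ÷ 18.015 g/mol = 0.008171 mol
From the AgCl data: mol Cl per gram of compound = (1.20 ÷ 143.318) ÷ 0.352 = 0.02379 mol/g, so in the 0.686 g combustion sample mol Cl = 0.01632 mol
Divide by the smallest (0.008171 mol): C 1.001, H 1.000, Cl 1.997

CHCl2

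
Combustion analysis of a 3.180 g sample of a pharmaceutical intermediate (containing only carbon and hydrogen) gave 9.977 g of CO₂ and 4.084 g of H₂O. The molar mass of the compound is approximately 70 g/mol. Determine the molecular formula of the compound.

mol C = 9.977 g CO₂ ÷ 44.009 g/mol = 0.22670 mol
mol H = 2 × 4.084 g H₂O ÷ 18.015 g/mol = 0.45340 mol
Divide by the smallest (0.22670 mol): C 1.000, H 2.000
Empirical formula: CH2
Empirical-formula mass = 14.03 g/mol; 70 ÷ 14.03 ≈ 5, so the molecular formula is C5H10.

C5H10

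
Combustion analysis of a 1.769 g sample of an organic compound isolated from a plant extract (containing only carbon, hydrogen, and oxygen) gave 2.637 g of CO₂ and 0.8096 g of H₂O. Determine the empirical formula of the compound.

C2H3O2

mol C = 2.637 g CO₂ ÷ 44.009 g/mol = 0.059920 mol
mol H = 2 × 0.8096 g H₂O ÷ 18.015 g/mol = 0.089881 mol
mass O = 1.769 − (0.71969 + 0.090600) = 0.95871 g → mol O = 0.95871 ÷ 15.999 = 0.059923 mol
Divide by the smallest (0.059920 mol): C 1.000, H 1.500, O 1.000
Multiplying each by 2 gives whole numbers: C 2.00, H 3.00, O 2.00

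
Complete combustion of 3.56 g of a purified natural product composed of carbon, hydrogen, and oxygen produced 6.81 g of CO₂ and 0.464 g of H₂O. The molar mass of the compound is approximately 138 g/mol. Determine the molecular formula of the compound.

mol C = 6.81 g CO₂ ÷ 44.009 g/mol = 0.1547 mol
mol H = 2 × 0.464 g H₂O ÷ 18.015 g/mol = 0.05151 mol
mass O = 3.56 − (1.859 + 0.05192) = 1.649 g → mol O = 1.649 ÷ 15.999 = 0.1031 mol
Divide by the smallest (0.05151 mol): C 3.004, H 1.000, O 2.001
Empirical formula: C3HO2
Empirical-formula mass = 69.04 g/mol; 138 ÷ 69.04 ≈ 2, so the molecular formula is C6H2O4.

C6H2O4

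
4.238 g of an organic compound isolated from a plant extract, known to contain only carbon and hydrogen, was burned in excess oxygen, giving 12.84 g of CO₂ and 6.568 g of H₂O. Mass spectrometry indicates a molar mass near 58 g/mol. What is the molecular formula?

C4H10

mol C = 12.84 g CO₂ ÷ 44.009 g/mol = 0.29176 mol
mol H = 2 × 6.568 g H₂O ÷ 18.015 g/mol = 0.72917 mol
Divide by the smallest (0.29176 mol): C 1.000, H 2.499
Multiplying each by 2 gives whole numbers: C 2.00, H 5.00
Empirical formula: C2H5
Empirical-formula mass = 29.06 g/mol; 58 ÷ 29.06 ≈ 2, so the molecular formula is C4H10.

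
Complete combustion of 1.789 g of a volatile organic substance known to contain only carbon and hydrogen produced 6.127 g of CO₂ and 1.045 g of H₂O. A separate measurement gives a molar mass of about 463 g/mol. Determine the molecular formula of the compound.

C36H30

mol C = 6.127 g CO₂ ÷ 44.009 g/mol = 0.13922 mol
mol H = 2 × 1.045 g H₂O ÷ 18.015 g/mol = 0.11601 mol
Divide by the smallest (0.11601 mol): C 1.200, H 1.000
Multiplying each by 5 gives whole numbers: C 6.00, H 5.00
Empirical formula: C6H5
Empirical-formula mass = 77.11 g/mol; 463 ÷ 77.11 ≈ 6, so the molecular formula is C36H30.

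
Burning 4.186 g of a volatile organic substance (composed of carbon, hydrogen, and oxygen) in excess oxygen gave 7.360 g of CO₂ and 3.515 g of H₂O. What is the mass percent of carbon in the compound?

mol C = 7.360 g CO₂ ÷ 44.009 g/mol = 0.16724 mol
mol H = 2 × 3.515 g H₂O ÷ 18.015 g/mol = 0.39023 mol
mass O = 4.186 − (2.0087 + 0.39335) = 1.7839 g → mol O = 1.7839 ÷ 15.999 = 0.11150 mol
mass % C = 2.0087 g ÷ 4.186 g × 100%

47.99%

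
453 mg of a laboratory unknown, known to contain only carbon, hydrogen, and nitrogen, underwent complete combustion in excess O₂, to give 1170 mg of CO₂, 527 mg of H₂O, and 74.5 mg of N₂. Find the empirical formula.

mol C = 1.17 g CO₂ ÷ 44.009 g/mol = 0.02659 mol
mol H = 2 × 0.527 g H₂O ÷ 18.015 g/mol = 0.05851 mol
mol N = 2 × 0.0745 g N₂ ÷ 28.014 g/mol = 0.005319 mol
Divide by the smallest (0.005319 mol): C 4.998, H 11.000, N 1.000

C5H11N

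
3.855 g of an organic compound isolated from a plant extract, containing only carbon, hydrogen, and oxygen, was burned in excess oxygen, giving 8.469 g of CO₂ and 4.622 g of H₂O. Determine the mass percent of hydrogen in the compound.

mol C = 8.469 g CO₂ ÷ 44.009 g/mol = 0.19244 mol
mol H = 2 × 4.622 g H₂O ÷ 18.015 g/mol = 0.51313 mol
mass O = 3.855 − (2.3114 + 0.51723) = 1.0264 g → mol O = 1.0264 ÷ 15.999 = 0.064154 mol
mass % H = 0.51723 g ÷ 3.855 g × 100%

13.42%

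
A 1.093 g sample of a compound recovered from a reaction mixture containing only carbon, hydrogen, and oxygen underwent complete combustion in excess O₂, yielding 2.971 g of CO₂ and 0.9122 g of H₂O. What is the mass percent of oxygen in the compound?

16.47%

mol C = 2.971 g CO₂ ÷ 44.009 g/mol = 0.067509 mol
mol H = 2 × 0.9122 g H₂O ÷ 18.015 g/mol = 0.10127 mol
mass O = 1.093 − (0.81085 + 0.10208) = 0.18007 g → mol O = 0.18007 ÷ 15.999 = 0.011255 mol
mass % O = 0.18007 g ÷ 1.093 g × 100%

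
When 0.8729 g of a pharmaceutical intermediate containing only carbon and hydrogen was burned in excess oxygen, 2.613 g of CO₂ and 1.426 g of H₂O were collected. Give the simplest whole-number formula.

C3H8

mol C = 2.613 g CO₂ ÷ 44.009 g/mol = 0.059374 mol
mol H = 2 × 1.426 g H₂O ÷ 18.015 g/mol = 0.15831 mol
Divide by the smallest (0.059374 mol): C 1.000, H 2.666
Multiplying each by 3 gives whole numbers: C 3.00, H 8.00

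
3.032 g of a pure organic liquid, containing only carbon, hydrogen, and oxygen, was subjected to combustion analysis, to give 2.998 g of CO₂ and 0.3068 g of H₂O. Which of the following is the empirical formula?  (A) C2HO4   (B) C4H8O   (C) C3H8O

mol C = 2.998 g CO₂ ÷ 44.009 g/mol = 0.068122 mol
mol H = 2 × 0.3068 g H₂O ÷ 18.015 g/mol = 0.034061 mol
mass O = 3.032 − (0.81822 + 0.034333) = 2.1794 g → mol O = 2.1794 ÷ 15.999 = 0.13622 mol
Divide by the smallest (0.034061 mol): C 2.000, H 1.000, O 3.999

(A) C2HO4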